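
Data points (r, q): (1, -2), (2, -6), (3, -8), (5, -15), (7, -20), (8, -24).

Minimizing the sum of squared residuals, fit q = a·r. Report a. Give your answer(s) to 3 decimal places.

a = -2.928

AᵀA·[a]ᵀ = Aᵀq reads: 152·a = -445.
a = (-445)/152 = -2.92763.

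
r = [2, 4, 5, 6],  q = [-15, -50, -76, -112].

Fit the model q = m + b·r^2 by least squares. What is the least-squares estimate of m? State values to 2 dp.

Compute the Gram sums: Σ1 = 4, Σr^2 = 81, Σr^2·r^2 = 2193.
And Σq = -253, Σr^2·q = -6792.
Normal equations: [[4, 81]; [81, 2193]]·[m, b]ᵀ = [-253, -6792]ᵀ.
Δ = 4·2193 − 81² = 2211.
m = ((-253)·2193 − 81·(-6792))/2211 = -1559/737; b = (4·(-6792) − 81·(-253))/2211 = -2225/737.

m = -2.12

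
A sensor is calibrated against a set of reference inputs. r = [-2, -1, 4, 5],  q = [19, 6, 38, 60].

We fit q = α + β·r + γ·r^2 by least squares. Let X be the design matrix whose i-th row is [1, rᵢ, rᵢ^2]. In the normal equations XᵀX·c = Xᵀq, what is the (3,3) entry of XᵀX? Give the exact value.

898

Row 3 ↔ basis r^2, column 3 ↔ basis r^2, so (XᵀX)_{3,3} = Σᵢ (r^2)·(r^2) = (4)·(4) + (1)·(1) + (16)·(16) + (25)·(25) = 898.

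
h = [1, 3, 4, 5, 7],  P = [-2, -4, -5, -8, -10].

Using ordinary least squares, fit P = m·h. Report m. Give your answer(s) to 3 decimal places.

With design matrix A, AᵀA = [[100]] and AᵀP = [-144]ᵀ.
Hence m = -144 / 100 ≈ -1.44.

m = -1.440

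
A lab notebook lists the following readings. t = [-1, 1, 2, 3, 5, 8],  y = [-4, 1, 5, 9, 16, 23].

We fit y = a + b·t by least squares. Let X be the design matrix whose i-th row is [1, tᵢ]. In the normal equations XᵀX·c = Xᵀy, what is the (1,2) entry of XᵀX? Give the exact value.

18

Row 1 ↔ basis 1, column 2 ↔ basis t, so (XᵀX)_{1,2} = Σᵢ t = (1)·(-1) + (1)·(1) + (1)·(2) + (1)·(3) + (1)·(5) + (1)·(8) = 18.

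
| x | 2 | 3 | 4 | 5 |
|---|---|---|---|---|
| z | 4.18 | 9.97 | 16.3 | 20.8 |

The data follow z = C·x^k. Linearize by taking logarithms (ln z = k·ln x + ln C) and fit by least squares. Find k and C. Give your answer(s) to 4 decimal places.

Taking logs, ln z = k·ln x + ln C, so regress ln z on ln x.
XᵀX = [[6.1995, 4.7875]; [4.7875, 4]], rhs = [12.2717, 9.5560]ᵀ  (here Σln x = 4.7875, Σ(ln x)² = 6.1995, Σln z = 9.5560, Σln x·ln z = 12.2717).
Slope k = (n·Σln x·ln z − Σln x·Σln z)/(n·Σ(ln x)² − (Σln x)²) = (4·12.2717 − 4.7875·9.5560)/1.8779 = 1.77722; ln C = (Σln z − k·Σln x)/n = 0.26189, so C = exp(0.26189) = 1.29939.

k = 1.7772, C = 1.2994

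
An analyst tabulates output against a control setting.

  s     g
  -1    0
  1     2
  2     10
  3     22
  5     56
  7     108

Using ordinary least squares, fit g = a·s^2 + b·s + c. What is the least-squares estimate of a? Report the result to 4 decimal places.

Sums needed: Σs^2·s^2 = 3125, Σs^2·s = 503, Σs^2 = 89, Σs·s = 89, Σs = 17, Σ1 = 6.
And Σs^2·g = 6932, Σs·g = 1124, Σg = 198.
AᵀA·[a, b, c]ᵀ = Aᵀg becomes [[3125, 503, 89]; [503, 89, 17]; [89, 17, 6]]·[a, b, c]ᵀ = [6932, 1124, 198]ᵀ.
Row-reducing yields a = 313/154, b = 1003/770, c = -323/385.

a = 2.0325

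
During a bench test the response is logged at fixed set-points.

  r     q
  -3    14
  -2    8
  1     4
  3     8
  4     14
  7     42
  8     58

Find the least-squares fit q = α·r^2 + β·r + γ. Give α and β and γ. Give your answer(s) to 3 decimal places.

α = 0.965, β = -0.943, γ = 2.605

Compute the Gram sums: Σr^2·r^2 = 6932, Σr^2·r = 912, Σr^2 = 152, Σr·r = 152, Σr = 18, Σ1 = 7.
Right-hand side: Σr^2·q = 6228, Σr·q = 784, Σq = 148.
So MᵀM·[α, β, γ]ᵀ = Mᵀq: [[6932, 912, 152]; [912, 152, 18]; [152, 18, 7]]·[α, β, γ]ᵀ = [6228, 784, 148]ᵀ.
Row-reducing yields α = 47429/49133, β = -46310/49133, γ = 128008/49133.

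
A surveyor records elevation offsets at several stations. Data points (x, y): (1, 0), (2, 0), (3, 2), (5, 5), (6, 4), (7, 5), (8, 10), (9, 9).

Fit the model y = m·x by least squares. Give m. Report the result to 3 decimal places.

AᵀA·[m]ᵀ = Aᵀy reads: 269·m = 251.
(Σx·x = 269, Σx·y = 251.)
m = 251/269 = 0.933086.

m = 0.933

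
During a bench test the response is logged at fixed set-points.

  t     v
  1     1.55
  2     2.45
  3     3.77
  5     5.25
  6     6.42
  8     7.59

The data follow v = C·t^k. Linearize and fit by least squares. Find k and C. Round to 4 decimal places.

With ln vᵢ as the transformed response and ln tᵢ as the regressor:
Σln t = 7.2724, Σ(ln t)² = 11.8122, Σln v = 8.2059, Σln t·ln v = 12.2942.
Equations: 11.8122·k + 7.2724·ln C = 12.2942;  7.2724·k + 6·ln C = 8.2059.
Solving (det = 17.9853): k = 0.78334, ln C = 0.41819, so C = exp(0.41819) = 1.51921.

k = 0.7833, C = 1.5192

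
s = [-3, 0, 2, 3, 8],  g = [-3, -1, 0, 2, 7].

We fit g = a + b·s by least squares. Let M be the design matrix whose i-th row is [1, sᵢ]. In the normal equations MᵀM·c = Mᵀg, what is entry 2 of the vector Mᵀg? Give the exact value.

71

Entry 2 ↔ basis s, so (Mᵀg)_{2} = Σᵢ (s)·gᵢ = (-3)·(-3) + (0)·(-1) + (2)·(0) + (3)·(2) + (8)·(7) = 71.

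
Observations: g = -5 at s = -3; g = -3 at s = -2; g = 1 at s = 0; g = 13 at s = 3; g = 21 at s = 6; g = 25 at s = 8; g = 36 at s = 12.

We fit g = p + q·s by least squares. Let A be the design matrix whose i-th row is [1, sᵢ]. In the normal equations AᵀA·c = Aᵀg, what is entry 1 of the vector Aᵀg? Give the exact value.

Entry 1 ↔ basis 1, so (Aᵀg)_{1} = Σᵢ gᵢ = (1)·(-5) + (1)·(-3) + (1)·(1) + (1)·(13) + (1)·(21) + (1)·(25) + (1)·(36) = 88.

88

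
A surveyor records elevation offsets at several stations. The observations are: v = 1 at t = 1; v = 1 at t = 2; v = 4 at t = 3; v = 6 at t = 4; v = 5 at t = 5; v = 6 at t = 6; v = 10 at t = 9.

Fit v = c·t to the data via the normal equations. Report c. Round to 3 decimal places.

Entries of AᵀA: Σt·t = 172.
For Aᵀv: Σt·v = 190.
So AᵀA·[c]ᵀ = Aᵀv: [[172]]·[c]ᵀ = [190]ᵀ.
Hence c = 190 / 172 ≈ 1.10465.

c = 1.105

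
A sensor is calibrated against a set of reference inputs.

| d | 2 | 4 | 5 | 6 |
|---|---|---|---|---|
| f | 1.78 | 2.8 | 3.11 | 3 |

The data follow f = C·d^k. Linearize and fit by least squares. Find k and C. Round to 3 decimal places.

k = 0.520, C = 1.280

Taking logs, ln f = k·ln d + ln C, so regress ln f on ln d.
Sums: Σln d = 5.4806, Σ(ln d)² = 8.2030, Σln f = 3.8395, Σln d·ln f = 5.6216.
Normal system: [[8.2030, 5.4806]; [5.4806, 4]]·[k, ln C]ᵀ = [5.6216, 3.8395]ᵀ.
Solving (det = 2.7744): k = 0.52033, ln C = 0.24693, so C = exp(0.24693) = 1.28009.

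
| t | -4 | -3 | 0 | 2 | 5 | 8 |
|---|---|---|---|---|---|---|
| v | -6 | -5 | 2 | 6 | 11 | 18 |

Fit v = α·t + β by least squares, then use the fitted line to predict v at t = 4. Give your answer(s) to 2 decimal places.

v̂ = 9.68

Normal-equation sums: Σt·t = 118, Σt = 8, Σ1 = 6.
Moment sums: Σt·v = 250, Σv = 26.
Eliminating β: 6·(row 1) − 8·(row 2) gives 644·α = 6·250 − 8·26 = 1292, so α = 323/161.
Then β = (26 − 8·(323/161))/6 = 267/161.
At t = 4: v̂ = (323/161)·(4) + (267/161)·(1) = 1559/161.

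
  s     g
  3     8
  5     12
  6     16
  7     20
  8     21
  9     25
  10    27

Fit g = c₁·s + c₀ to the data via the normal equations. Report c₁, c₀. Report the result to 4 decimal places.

Forming XᵀX = [[364, 48]; [48, 7]] and Xᵀg = [983, 129]ᵀ gives XᵀX·[c₁, c₀]ᵀ = Xᵀg.
Determinant 364·7 − 48² = 244.
c₁ = (983·7 − 48·129)/244 = 689/244; c₀ = (364·129 − 48·983)/244 = -57/61.

c₁ = 2.8238, c₀ = -0.9344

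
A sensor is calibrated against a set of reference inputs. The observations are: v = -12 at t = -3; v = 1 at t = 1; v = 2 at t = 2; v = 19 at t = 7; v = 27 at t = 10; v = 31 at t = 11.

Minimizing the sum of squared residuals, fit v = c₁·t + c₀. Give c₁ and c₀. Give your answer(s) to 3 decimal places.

The normal system MᵀM·[c₁, c₀]ᵀ = Mᵀv is [[284, 28]; [28, 6]]·[c₁, c₀]ᵀ = [785, 68]ᵀ.
Determinant 284·6 − 28² = 920.
c₁ = (785·6 − 28·68)/920 = 61/20; c₀ = (284·68 − 28·785)/920 = -29/10.

c₁ = 3.050, c₀ = -2.900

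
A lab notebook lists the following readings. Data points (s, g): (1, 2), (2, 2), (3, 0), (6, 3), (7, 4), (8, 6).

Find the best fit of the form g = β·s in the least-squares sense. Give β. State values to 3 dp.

Compute the Gram sums: Σs·s = 163.
For Aᵀg: Σs·g = 100.
AᵀA·[β]ᵀ = Aᵀg becomes [[163]]·[β]ᵀ = [100]ᵀ.
Hence β = 100 / 163 ≈ 0.613497.

β = 0.613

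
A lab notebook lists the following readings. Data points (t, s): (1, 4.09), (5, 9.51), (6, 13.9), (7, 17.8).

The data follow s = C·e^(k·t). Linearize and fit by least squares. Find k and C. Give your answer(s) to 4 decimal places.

k = 0.2433, C = 3.1180

Linearized form: ln s = k·t + ln C. From the 4 transformed points,
XᵀX = [[111.0000, 19.0000]; [19.0000, 4]], rhs = [48.6160, 9.1720]ᵀ  (here Σt = 19.0000, Σ(t)² = 111.0000, Σln s = 9.1720, Σt·ln s = 48.6160).
Solving (det = 83.0000): k = 0.24333, ln C = 1.13718, so C = exp(1.13718) = 3.11795.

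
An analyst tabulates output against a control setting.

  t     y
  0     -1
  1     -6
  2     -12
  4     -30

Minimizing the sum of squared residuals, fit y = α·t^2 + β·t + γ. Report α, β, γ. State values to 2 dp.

The normal equations are: 273·α + 73·β + 21·γ = -534;  73·α + 21·β + 7·γ = -150;  21·α + 7·β + 4·γ = -49.
Solving the 3×3 system (Gaussian elimination) gives α = -37/44, β = -849/220, γ = -119/110.

α = -0.84, β = -3.86, γ = -1.08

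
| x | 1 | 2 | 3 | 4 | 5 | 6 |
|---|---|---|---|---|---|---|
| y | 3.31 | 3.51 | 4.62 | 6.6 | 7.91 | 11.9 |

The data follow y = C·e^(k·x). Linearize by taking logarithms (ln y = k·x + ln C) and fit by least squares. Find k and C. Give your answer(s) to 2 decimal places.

Taking logs, ln y = k·x + ln C, so regress ln y on x.
Sums: Σx = 21.0000, Σ(x)² = 91.0000, Σln y = 10.4147, Σx·ln y = 41.0475.
Normal system: [[91.0000, 21.0000]; [21.0000, 6]]·[k, ln C]ᵀ = [41.0475, 10.4147]ᵀ.
Δ = 91.0000·6 − (21.0000)² = 105.0000; k = (41.0475·6 − 21.0000·10.4147)/105.0000 = 0.26263, ln C = (91.0000·10.4147 − 21.0000·41.0475)/105.0000 = 0.81657, so C = exp(0.81657) = 2.26272.

k = 0.26, C = 2.26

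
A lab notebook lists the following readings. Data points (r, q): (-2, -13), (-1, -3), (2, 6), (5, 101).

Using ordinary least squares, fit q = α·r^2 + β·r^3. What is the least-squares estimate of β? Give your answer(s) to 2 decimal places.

β = 1.02

The normal equations are: 658·α + 3124·β = 2494;  3124·α + 15754·β = 12780.
Determinant 658·15754 − 3124² = 606756.
α = (2494·15754 − 3124·12780)/606756 = -158561/151689; β = (658·12780 − 3124·2494)/606756 = 154496/151689.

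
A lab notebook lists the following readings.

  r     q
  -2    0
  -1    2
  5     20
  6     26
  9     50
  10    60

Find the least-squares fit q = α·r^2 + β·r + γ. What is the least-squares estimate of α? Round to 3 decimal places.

The normal equations are: 18499·α + 2061·β + 247·γ = 11488;  2061·α + 247·β + 27·γ = 1304;  247·α + 27·β + 6·γ = 158.
(Σr^2·r^2 = 18499, Σr^2·r = 2061, Σr^2 = 247, Σr·r = 247, Σr = 27, Σ1 = 6, Σr^2·q = 11488, Σr·q = 1304, Σq = 158.)
Row-reducing yields α = 93595/215954, β = 312289/215954, γ = 214247/107977.

α = 0.433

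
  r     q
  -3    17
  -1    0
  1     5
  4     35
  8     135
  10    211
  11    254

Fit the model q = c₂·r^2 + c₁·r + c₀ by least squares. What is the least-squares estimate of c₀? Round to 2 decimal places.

c₀ = 0.26

Compute the Gram sums: Σr^2·r^2 = 29076, Σr^2·r = 2880, Σr^2 = 312, Σr·r = 312, Σr = 30, Σ1 = 7.
Moment sums: Σr^2·q = 61192, Σr·q = 6078, Σq = 657.
So AᵀA·[c₂, c₁, c₀]ᵀ = Aᵀq: [[29076, 2880, 312]; [2880, 312, 30]; [312, 30, 7]]·[c₂, c₁, c₀]ᵀ = [61192, 6078, 657]ᵀ.
Solving the 3×3 system (Gaussian elimination) gives c₂ = 119540/58647, c₁ = 12521/19549, c₀ = 5129/19549.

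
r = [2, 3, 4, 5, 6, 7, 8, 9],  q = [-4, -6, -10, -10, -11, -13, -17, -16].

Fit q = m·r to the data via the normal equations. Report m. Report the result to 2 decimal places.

Entries of AᵀA: Σr·r = 284.
For Aᵀq: Σr·q = -553.
AᵀA·[m]ᵀ = Aᵀq becomes [[284]]·[m]ᵀ = [-553]ᵀ.
Hence m = -553 / 284 ≈ -1.94718.

m = -1.95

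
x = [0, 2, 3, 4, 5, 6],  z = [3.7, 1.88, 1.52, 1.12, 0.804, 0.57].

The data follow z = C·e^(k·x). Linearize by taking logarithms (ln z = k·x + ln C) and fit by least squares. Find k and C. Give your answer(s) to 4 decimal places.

Let Y = ln z. Fitting Y = k·x + ln C by least squares:
Σx = 20.0000, Σ(x)² = 90.0000, Σln z = 1.6914, Σx·ln z = -1.4915.
Equations: 90.0000·k + 20.0000·ln C = -1.4915;  20.0000·k + 6·ln C = 1.6914.
Slope k = (n·Σx·ln z − Σx·Σln z)/(n·Σ(x)² − (Σx)²) = (6·-1.4915 − 20.0000·1.6914)/140.0000 = -0.30555; ln C = (Σln z − k·Σx)/n = 1.30038, so C = exp(1.30038) = 3.67069.

k = -0.3055, C = 3.6707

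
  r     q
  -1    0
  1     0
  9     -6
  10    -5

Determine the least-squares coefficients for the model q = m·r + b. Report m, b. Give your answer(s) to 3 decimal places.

AᵀA·[m, b]ᵀ = Aᵀq reads: 183·m + 19·b = -104;  19·m + 4·b = -11.
(Σr·r = 183, Σr = 19, Σ1 = 4, Σr·q = -104, Σq = -11.)
det = 183·4 − 19² = 371.
m = ((-104)·4 − 19·(-11))/371 = -207/371; b = (183·(-11) − 19·(-104))/371 = -37/371.

m = -0.558, b = -0.100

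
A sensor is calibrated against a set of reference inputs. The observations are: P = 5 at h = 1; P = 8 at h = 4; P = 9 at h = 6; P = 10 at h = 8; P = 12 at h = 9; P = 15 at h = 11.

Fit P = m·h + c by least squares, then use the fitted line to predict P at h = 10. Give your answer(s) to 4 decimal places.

P̂ = 13.0662

Entries of AᵀA: Σh·h = 319, Σh = 39, Σ1 = 6.
And Σh·P = 444, ΣP = 59.
Δ = 319·6 − 39² = 393.
m = (444·6 − 39·59)/393 = 121/131; c = (319·59 − 39·444)/393 = 1505/393.
At h = 10: P̂ = (121/131)·(10) + (1505/393)·(1) = 5135/393.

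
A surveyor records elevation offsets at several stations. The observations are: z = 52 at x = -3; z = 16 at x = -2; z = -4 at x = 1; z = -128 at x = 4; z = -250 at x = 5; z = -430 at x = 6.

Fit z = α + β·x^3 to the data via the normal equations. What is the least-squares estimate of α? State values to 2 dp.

α = -1.18

Normal-equation sums: Σ1 = 6, Σx^3 = 371, Σx^3·x^3 = 67171.
For Mᵀz: Σz = -744, Σx^3·z = -133858.
MᵀM·[α, β]ᵀ = Mᵀz becomes [[6, 371]; [371, 67171]]·[α, β]ᵀ = [-744, -133858]ᵀ.
Eliminating β: 67171·(row 1) − 371·(row 2) gives 265385·α = 67171·(-744) − 371·(-133858) = -313906, so α = -313906/265385.
Then β = ((-133858) − 371·(-313906/265385))/67171 = -527124/265385.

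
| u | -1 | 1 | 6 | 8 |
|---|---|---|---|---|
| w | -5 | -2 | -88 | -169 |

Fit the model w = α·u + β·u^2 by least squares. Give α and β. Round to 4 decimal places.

α = 3.0147, β = -3.0007

Compute the Gram sums: Σu·u = 102, Σu·u^2 = 728, Σu^2·u^2 = 5394.
Moment sums: Σu·w = -1877, Σu^2·w = -13991.
MᵀM·[α, β]ᵀ = Mᵀw becomes [[102, 728]; [728, 5394]]·[α, β]ᵀ = [-1877, -13991]ᵀ.
Eliminating β: 5394·(row 1) − 728·(row 2) gives 20204·α = 5394·(-1877) − 728·(-13991) = 60910, so α = 30455/10102.
Then β = ((-13991) − 728·(30455/10102))/5394 = -30313/10102.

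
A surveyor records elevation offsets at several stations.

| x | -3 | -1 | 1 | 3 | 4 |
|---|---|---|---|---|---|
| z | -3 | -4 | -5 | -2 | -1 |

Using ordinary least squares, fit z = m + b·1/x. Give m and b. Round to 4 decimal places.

The normal system AᵀA·[m, b]ᵀ = Aᵀz is [[5, 1/4]; [1/4, 329/144]]·[m, b]ᵀ = [-15, -11/12]ᵀ.
Determinant 5·(329/144) − (1/4)² = 409/36.
m = ((-15)·(329/144) − (1/4)·(-11/12))/(409/36) = -2451/818; b = (5·(-11/12) − (1/4)·(-15))/(409/36) = -30/409.

m = -2.9963, b = -0.0733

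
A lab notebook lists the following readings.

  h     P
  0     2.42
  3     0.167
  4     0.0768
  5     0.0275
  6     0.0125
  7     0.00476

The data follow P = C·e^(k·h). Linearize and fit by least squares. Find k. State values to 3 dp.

Let Y = ln P. Fitting Y = k·h + ln C by least squares:
AᵀA = [[135.0000, 25.0000]; [25.0000, 6]], rhs = [-97.3280, -16.7956]ᵀ  (here Σh = 25.0000, Σ(h)² = 135.0000, Σln P = -16.7956, Σh·ln P = -97.3280).
Slope k = (n·Σh·ln P − Σh·Σln P)/(n·Σ(h)² − (Σh)²) = (6·-97.3280 − 25.0000·-16.7956)/185.0000 = -0.88690; ln C = (Σln P − k·Σh)/n = 0.89615.

k = -0.887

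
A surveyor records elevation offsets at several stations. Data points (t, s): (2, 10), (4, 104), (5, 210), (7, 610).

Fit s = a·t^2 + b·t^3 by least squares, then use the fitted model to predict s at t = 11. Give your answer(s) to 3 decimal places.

ŝ = 2474.773

Normal-equation sums: Σt^2·t^2 = 3298, Σt^2·t^3 = 20988, Σt^3·t^3 = 137434.
Moment sums: Σt^2·s = 36844, Σt^3·s = 242216.
Eliminating b: 137434·(row 1) − 20988·(row 2) gives 12761188·a = 137434·36844 − 20988·242216 = -20011112, so a = -454798/290027.
Then b = (242216 − 20988·(-454798/290027))/137434 = 6386624/3190297.
At t = 11: ŝ = (-454798/290027)·(121) + (6386624/3190297)·(1331) = 717750946/290027.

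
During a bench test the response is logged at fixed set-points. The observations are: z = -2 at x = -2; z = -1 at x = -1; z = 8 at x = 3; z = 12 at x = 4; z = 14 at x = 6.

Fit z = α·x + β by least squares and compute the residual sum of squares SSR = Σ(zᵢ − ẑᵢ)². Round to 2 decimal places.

Compute the Gram sums: Σx·x = 66, Σx = 10, Σ1 = 5.
Moment sums: Σx·z = 161, Σz = 31.
AᵀA·[α, β]ᵀ = Aᵀz becomes [[66, 10]; [10, 5]]·[α, β]ᵀ = [161, 31]ᵀ.
Eliminating β: 5·(row 1) − 10·(row 2) gives 230·α = 5·161 − 10·31 = 495, so α = 99/46.
Then β = (31 − 10·(99/46))/5 = 218/115.
Residuals: 47/115, -171/230, -81/230, 172/115, -93/115; SSR = 859/230.

SSR = 3.73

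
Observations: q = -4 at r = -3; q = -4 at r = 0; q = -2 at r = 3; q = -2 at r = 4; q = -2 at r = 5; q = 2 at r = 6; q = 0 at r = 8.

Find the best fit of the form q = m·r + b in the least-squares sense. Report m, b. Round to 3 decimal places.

The normal system AᵀA·[m, b]ᵀ = Aᵀq is [[159, 23]; [23, 7]]·[m, b]ᵀ = [0, -12]ᵀ.
det = 159·7 − 23² = 584.
m = (0·7 − 23·(-12))/584 = 69/146; b = (159·(-12) − 23·0)/584 = -477/146.

m = 0.473, b = -3.267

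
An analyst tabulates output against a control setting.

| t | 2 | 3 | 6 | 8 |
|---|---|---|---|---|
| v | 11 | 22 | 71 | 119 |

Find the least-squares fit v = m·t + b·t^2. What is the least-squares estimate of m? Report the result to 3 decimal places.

Sums needed: Σt·t = 113, Σt·t^2 = 763, Σt^2·t^2 = 5489.
For Mᵀv: Σt·v = 1466, Σt^2·v = 10414.
MᵀM·[m, b]ᵀ = Mᵀv becomes [[113, 763]; [763, 5489]]·[m, b]ᵀ = [1466, 10414]ᵀ.
Eliminating b: 5489·(row 1) − 763·(row 2) gives 38088·m = 5489·1466 − 763·10414 = 100992, so m = 4208/1587.
Then b = (10414 − 763·(4208/1587))/5489 = 2426/1587.

m = 2.652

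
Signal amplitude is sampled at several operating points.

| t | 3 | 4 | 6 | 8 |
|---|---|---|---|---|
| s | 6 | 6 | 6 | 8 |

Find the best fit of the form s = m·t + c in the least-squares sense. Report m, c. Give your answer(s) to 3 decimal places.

With design matrix X, XᵀX = [[125, 21]; [21, 4]] and Xᵀs = [142, 26]ᵀ.
Eliminating c: 4·(row 1) − 21·(row 2) gives 59·m = 4·142 − 21·26 = 22, so m = 22/59.
Then c = (26 − 21·(22/59))/4 = 268/59.

m = 0.373, c = 4.542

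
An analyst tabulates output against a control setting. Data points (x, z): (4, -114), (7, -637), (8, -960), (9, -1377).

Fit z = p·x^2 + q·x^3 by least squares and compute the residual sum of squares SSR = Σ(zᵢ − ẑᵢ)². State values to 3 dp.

From the data, Σx^2·x^2 = 13314, Σx^2·x^3 = 109648, Σx^3·x^3 = 915330.
And Σx^2·z = -206014, Σx^3·z = -1721140.
So MᵀM·[p, q]ᵀ = Mᵀz: [[13314, 109648]; [109648, 915330]]·[p, q]ᵀ = [-206014, -1721140]ᵀ.
Determinant 13314·915330 − 109648² = 164019716.
p = ((-206014)·915330 − 109648·(-1721140))/164019716 = 37191025/41004929; q = (13314·(-1721140) − 109648·(-206014))/164019716 = -11651246/5857847.
Residuals: -49860098/41004929, 4591664/5857847, 13108224/41004929, -19951920/41004929; SSR = 99720196/41004929.

SSR = 2.432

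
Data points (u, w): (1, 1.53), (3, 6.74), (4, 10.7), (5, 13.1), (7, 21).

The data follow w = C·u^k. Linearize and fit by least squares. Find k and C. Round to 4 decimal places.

With ln wᵢ as the transformed response and ln uᵢ as the regressor:
XᵀX = [[9.5056, 6.0403]; [6.0403, 5]], rhs = [15.4469, 10.3207]ᵀ  (here Σln u = 6.0403, Σ(ln u)² = 9.5056, Σln w = 10.3207, Σln u·ln w = 15.4469).
Slope k = (n·Σln u·ln w − Σln u·Σln w)/(n·Σ(ln u)² − (Σln u)²) = (5·15.4469 − 6.0403·10.3207)/11.0434 = 1.34875; ln C = (Σln w − k·Σln u)/n = 0.43478, so C = exp(0.43478) = 1.54463.

k = 1.3488, C = 1.5446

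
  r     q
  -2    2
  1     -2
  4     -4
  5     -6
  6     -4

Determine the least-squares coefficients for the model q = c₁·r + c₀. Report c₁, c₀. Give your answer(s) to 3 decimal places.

Forming AᵀA = [[82, 14]; [14, 5]] and Aᵀq = [-76, -14]ᵀ gives AᵀA·[c₁, c₀]ᵀ = Aᵀq.
det = 82·5 − 14² = 214.
c₁ = ((-76)·5 − 14·(-14))/214 = -92/107; c₀ = (82·(-14) − 14·(-76))/214 = -42/107.

c₁ = -0.860, c₀ = -0.393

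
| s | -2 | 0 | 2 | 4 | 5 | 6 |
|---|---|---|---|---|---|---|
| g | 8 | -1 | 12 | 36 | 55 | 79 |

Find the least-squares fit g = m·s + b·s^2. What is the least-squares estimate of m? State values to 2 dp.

m = 0.67

From the data, Σs·s = 85, Σs·s^2 = 405, Σs^2·s^2 = 2209.
Right-hand side: Σs·g = 901, Σs^2·g = 4875.
Δ = 85·2209 − 405² = 23740.
m = (901·2209 − 405·4875)/23740 = 7967/11870; b = (85·4875 − 405·901)/23740 = 4947/2374.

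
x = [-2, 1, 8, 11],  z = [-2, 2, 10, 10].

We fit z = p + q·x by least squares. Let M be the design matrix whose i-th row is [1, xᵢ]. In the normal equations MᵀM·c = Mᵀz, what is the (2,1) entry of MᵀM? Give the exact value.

Row 2 ↔ basis x, column 1 ↔ basis 1, so (MᵀM)_{2,1} = Σᵢ x = (-2)·(1) + (1)·(1) + (8)·(1) + (11)·(1) = 18.

18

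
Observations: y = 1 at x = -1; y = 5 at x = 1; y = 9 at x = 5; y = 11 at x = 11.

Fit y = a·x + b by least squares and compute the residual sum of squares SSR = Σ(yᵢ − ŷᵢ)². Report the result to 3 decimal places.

SSR = 7.143

Normal-equation sums: Σx·x = 148, Σx = 16, Σ1 = 4.
And Σx·y = 170, Σy = 26.
Normal equations: [[148, 16]; [16, 4]]·[a, b]ᵀ = [170, 26]ᵀ.
det = 148·4 − 16² = 336.
a = (170·4 − 16·26)/336 = 11/14; b = (148·26 − 16·170)/336 = 47/14.
Residuals: -11/7, 6/7, 12/7, -1; SSR = 50/7.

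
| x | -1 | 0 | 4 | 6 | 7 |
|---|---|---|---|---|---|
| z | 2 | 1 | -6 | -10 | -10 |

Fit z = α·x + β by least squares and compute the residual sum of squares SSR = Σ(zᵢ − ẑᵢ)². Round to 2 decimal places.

SSR = 1.54

Entries of AᵀA: Σx·x = 102, Σx = 16, Σ1 = 5.
Moment sums: Σx·z = -156, Σz = -23.
So AᵀA·[α, β]ᵀ = Aᵀz: [[102, 16]; [16, 5]]·[α, β]ᵀ = [-156, -23]ᵀ.
Eliminating β: 5·(row 1) − 16·(row 2) gives 254·α = 5·(-156) − 16·(-23) = -412, so α = -206/127.
Then β = ((-23) − 16·(-206/127))/5 = 75/127.
Residuals: -27/127, 52/127, -13/127, -109/127, 97/127; SSR = 196/127.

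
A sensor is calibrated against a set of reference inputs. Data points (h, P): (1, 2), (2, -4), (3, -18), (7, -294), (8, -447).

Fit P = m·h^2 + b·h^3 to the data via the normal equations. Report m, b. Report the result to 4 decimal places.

The normal equations are: 6595·m + 49851·b = -43190;  49851·m + 380587·b = -330222.
Eliminating b: 380587·(row 1) − 49851·(row 2) gives 24849064·m = 380587·(-43190) − 49851·(-330222) = 24344392, so m = 3043049/3106133.
Then b = ((-330222) − 49851·(3043049/3106133))/380587 = -3093675/3106133.

m = 0.9797, b = -0.9960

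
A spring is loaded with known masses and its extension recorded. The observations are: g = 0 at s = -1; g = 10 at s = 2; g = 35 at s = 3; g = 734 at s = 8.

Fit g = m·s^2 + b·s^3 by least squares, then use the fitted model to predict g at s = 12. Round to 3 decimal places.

ĝ = 2517.762

Sums needed: Σs^2·s^2 = 4194, Σs^2·s^3 = 33042, Σs^3·s^3 = 262938.
Right-hand side: Σs^2·g = 47331, Σs^3·g = 376833.
AᵀA·[m, b]ᵀ = Aᵀg becomes [[4194, 33042]; [33042, 262938]]·[m, b]ᵀ = [47331, 376833]ᵀ.
det = 4194·262938 − 33042² = 10988208.
m = (47331·262938 − 33042·376833)/10988208 = -172153/305228; b = (4194·376833 − 33042·47331)/10988208 = 459075/305228.
At s = 12: ĝ = (-172153/305228)·(144) + (459075/305228)·(1728) = 192122892/76307.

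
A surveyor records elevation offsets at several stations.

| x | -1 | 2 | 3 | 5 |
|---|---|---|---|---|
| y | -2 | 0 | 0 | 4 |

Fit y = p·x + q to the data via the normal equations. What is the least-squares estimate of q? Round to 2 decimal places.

q = -1.60

From the data, Σx·x = 39, Σx = 9, Σ1 = 4.
Right-hand side: Σx·y = 22, Σy = 2.
Determinant 39·4 − 9² = 75.
p = (22·4 − 9·2)/75 = 14/15; q = (39·2 − 9·22)/75 = -8/5.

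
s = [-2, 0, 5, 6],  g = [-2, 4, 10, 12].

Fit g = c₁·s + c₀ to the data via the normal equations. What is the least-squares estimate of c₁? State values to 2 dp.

c₁ = 1.61

With design matrix M, MᵀM = [[65, 9]; [9, 4]] and Mᵀg = [126, 24]ᵀ.
det = 65·4 − 9² = 179.
c₁ = (126·4 − 9·24)/179 = 288/179; c₀ = (65·24 − 9·126)/179 = 426/179.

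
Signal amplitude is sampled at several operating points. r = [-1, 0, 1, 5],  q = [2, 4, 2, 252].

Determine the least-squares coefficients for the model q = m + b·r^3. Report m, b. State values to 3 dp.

m = 2.677, b = 1.994

Normal-equation sums: Σ1 = 4, Σr^3 = 125, Σr^3·r^3 = 15627.
For Xᵀq: Σq = 260, Σr^3·q = 31500.
Normal equations: [[4, 125]; [125, 15627]]·[m, b]ᵀ = [260, 31500]ᵀ.
det = 4·15627 − 125² = 46883.
m = (260·15627 − 125·31500)/46883 = 125520/46883; b = (4·31500 − 125·260)/46883 = 93500/46883.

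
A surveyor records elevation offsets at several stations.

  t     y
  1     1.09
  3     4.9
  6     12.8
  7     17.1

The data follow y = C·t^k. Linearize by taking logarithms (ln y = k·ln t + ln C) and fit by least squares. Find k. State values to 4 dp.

Linearized form: ln y = k·ln t + ln C. From the 4 transformed points,
Over the data: Σln t = 4.8363, Σ(ln t)² = 8.2039, Σln y = 7.0639, Σln t·ln y = 11.8385.
Normal system: [[8.2039, 4.8363]; [4.8363, 4]]·[k, ln C]ᵀ = [11.8385, 7.0639]ᵀ.
Solving (det = 9.4260): k = 1.39942, ln C = 0.07399.

k = 1.3994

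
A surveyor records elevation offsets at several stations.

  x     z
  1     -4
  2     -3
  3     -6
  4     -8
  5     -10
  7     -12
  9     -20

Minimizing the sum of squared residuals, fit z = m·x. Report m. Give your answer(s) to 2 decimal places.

From the data, Σx·x = 185.
And Σx·z = -374.
Normal equations: [[185]]·[m]ᵀ = [-374]ᵀ.
Hence m = -374 / 185 ≈ -2.02162.

m = -2.02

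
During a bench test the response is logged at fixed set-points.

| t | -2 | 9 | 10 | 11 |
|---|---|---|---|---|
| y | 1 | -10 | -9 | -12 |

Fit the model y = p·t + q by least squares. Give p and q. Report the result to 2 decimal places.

Sums needed: Σt·t = 306, Σt = 28, Σ1 = 4.
Right-hand side: Σt·y = -314, Σy = -30.
XᵀX·[p, q]ᵀ = Xᵀy becomes [[306, 28]; [28, 4]]·[p, q]ᵀ = [-314, -30]ᵀ.
Δ = 306·4 − 28² = 440.
p = ((-314)·4 − 28·(-30))/440 = -52/55; q = (306·(-30) − 28·(-314))/440 = -97/110.

p = -0.95, q = -0.88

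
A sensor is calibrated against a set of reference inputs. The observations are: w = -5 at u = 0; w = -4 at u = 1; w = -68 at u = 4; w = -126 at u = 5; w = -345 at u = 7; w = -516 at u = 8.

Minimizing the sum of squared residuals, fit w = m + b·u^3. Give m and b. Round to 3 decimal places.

m = -3.320, b = -0.999

Normal-equation sums: Σ1 = 6, Σu^3 = 1045, Σu^3·u^3 = 399515.
For Xᵀw: Σw = -1064, Σu^3·w = -402633.
XᵀX·[m, b]ᵀ = Xᵀw becomes [[6, 1045]; [1045, 399515]]·[m, b]ᵀ = [-1064, -402633]ᵀ.
Determinant 6·399515 − 1045² = 1305065.
m = ((-1064)·399515 − 1045·(-402633))/1305065 = -866495/261013; b = (6·(-402633) − 1045·(-1064))/1305065 = -1303918/1305065.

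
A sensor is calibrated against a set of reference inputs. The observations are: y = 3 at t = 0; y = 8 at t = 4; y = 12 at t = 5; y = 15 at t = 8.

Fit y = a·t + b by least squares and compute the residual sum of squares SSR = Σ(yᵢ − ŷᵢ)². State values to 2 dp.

SSR = 3.13

With design matrix A, AᵀA = [[105, 17]; [17, 4]] and Aᵀy = [212, 38]ᵀ.
Δ = 105·4 − 17² = 131.
a = (212·4 − 17·38)/131 = 202/131; b = (105·38 − 17·212)/131 = 386/131.
Residuals: 7/131, -146/131, 176/131, -37/131; SSR = 410/131.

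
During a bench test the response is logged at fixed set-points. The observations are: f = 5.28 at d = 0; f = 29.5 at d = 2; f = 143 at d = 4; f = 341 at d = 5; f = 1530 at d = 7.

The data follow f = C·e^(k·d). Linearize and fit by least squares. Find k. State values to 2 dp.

k = 0.81

With ln fᵢ as the transformed response and dᵢ as the regressor:
Over the data: Σd = 18.0000, Σ(d)² = 94.0000, Σln f = 23.1761, Σd·ln f = 107.1107.
Normal system: [[94.0000, 18.0000]; [18.0000, 5]]·[k, ln C]ᵀ = [107.1107, 23.1761]ᵀ.
Solving (det = 146.0000): k = 0.81085, ln C = 1.71614.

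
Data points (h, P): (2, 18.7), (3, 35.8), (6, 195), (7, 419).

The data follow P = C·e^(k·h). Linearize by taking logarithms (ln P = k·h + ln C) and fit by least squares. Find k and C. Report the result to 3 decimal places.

Linearized form: ln P = k·h + ln C. From the 4 transformed points,
Σh = 18.0000, Σ(h)² = 98.0000, Σln P = 17.8173, Σh·ln P = 90.4940.
Equations: 98.0000·k + 18.0000·ln C = 90.4940;  18.0000·k + 4·ln C = 17.8173.
Δ = 98.0000·4 − (18.0000)² = 68.0000; k = (90.4940·4 − 18.0000·17.8173)/68.0000 = 0.60682, ln C = (98.0000·17.8173 − 18.0000·90.4940)/68.0000 = 1.72364, so C = exp(1.72364) = 5.60491.

k = 0.607, C = 5.605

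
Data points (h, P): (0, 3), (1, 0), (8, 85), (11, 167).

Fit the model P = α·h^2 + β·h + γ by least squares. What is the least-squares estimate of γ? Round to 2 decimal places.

Forming MᵀM = [[18738, 1844, 186]; [1844, 186, 20]; [186, 20, 4]] and MᵀP = [25647, 2517, 255]ᵀ gives MᵀM·[α, β, γ]ᵀ = MᵀP.
Inverting the 3×3 Gram matrix, [α, β, γ]ᵀ = [50709/32258, -73065/32258, 31902/16129]ᵀ.

γ = 1.98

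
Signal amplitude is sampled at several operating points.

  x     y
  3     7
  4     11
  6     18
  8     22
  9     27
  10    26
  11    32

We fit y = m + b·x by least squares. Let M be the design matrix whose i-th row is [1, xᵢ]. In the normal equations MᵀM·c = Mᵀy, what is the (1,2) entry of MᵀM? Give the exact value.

Row 1 ↔ basis 1, column 2 ↔ basis x, so (MᵀM)_{1,2} = Σᵢ x = (1)·(3) + (1)·(4) + (1)·(6) + (1)·(8) + (1)·(9) + (1)·(10) + (1)·(11) = 51.

51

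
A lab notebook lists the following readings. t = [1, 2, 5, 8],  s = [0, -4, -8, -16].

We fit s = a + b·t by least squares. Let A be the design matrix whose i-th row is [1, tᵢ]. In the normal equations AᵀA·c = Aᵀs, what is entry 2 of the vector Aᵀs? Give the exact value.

Entry 2 ↔ basis t, so (Aᵀs)_{2} = Σᵢ (t)·sᵢ = (1)·(0) + (2)·(-4) + (5)·(-8) + (8)·(-16) = -176.

-176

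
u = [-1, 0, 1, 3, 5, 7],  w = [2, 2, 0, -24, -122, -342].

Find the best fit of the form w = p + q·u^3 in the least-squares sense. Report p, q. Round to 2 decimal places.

p = 1.93, q = -1.00

Compute the Gram sums: Σ1 = 6, Σu^3 = 495, Σu^3·u^3 = 134005.
For Aᵀw: Σw = -484, Σu^3·w = -133206.
det = 6·134005 − 495² = 559005.
p = ((-484)·134005 − 495·(-133206))/559005 = 215710/111801; q = (6·(-133206) − 495·(-484))/559005 = -186552/186335.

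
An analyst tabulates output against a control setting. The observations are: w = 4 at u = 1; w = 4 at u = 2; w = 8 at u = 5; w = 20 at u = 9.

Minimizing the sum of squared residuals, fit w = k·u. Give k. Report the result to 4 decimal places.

k = 2.0901

Entries of AᵀA: Σu·u = 111.
And Σu·w = 232.
k = 232/111 = 2.09009.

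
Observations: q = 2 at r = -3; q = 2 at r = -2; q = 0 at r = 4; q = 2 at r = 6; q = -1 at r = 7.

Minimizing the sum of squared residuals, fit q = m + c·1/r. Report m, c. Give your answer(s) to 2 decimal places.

m = 0.86, c = -2.63

With design matrix X, XᵀX = [[5, -23/84]; [-23/84, 3329/7056]] and Xᵀq = [5, -31/21]ᵀ.
Δ = 5·(3329/7056) − (-23/84)² = 1343/588.
m = (5·(3329/7056) − (-23/84)·(-31/21))/(1343/588) = 13793/16116; c = (5·(-31/21) − (-23/84)·5)/(1343/588) = -3535/1343.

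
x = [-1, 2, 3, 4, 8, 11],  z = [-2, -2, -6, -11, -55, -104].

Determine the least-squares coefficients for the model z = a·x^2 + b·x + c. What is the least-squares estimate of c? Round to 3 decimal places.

The normal equations are: 19091·a + 1941·b + 215·c = -16344;  1941·a + 215·b + 27·c = -1648;  215·a + 27·b + 6·c = -180.
(Σx^2·x^2 = 19091, Σx^2·x = 1941, Σx^2 = 215, Σx·x = 215, Σx = 27, Σ1 = 6, Σx^2·z = -16344, Σx·z = -1648, Σz = -180.)
Inverting the 3×3 Gram matrix, [a, b, c]ᵀ = [-7452/7975, 6112/7975, 276/7975]ᵀ.

c = 0.035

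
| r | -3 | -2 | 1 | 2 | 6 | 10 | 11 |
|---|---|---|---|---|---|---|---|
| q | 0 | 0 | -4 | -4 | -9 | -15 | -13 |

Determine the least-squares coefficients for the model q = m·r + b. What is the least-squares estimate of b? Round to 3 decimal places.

b = -2.615

Normal-equation sums: Σr·r = 275, Σr = 25, Σ1 = 7.
For Aᵀq: Σr·q = -359, Σq = -45.
Normal equations: [[275, 25]; [25, 7]]·[m, b]ᵀ = [-359, -45]ᵀ.
Δ = 275·7 − 25² = 1300.
m = ((-359)·7 − 25·(-45))/1300 = -347/325; b = (275·(-45) − 25·(-359))/1300 = -34/13.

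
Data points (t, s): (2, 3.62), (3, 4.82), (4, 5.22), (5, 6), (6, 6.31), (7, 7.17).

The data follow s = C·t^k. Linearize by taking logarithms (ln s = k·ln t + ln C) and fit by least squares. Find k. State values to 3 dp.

Linearized form: ln s = k·ln t + ln C. From the 6 transformed points,
Sums: Σln t = 8.5252, Σ(ln t)² = 13.1965, Σln s = 10.1155, Σln t·ln s = 14.9281.
Normal system: [[13.1965, 8.5252]; [8.5252, 6]]·[k, ln C]ᵀ = [14.9281, 10.1155]ᵀ.
Slope k = (n·Σln t·ln s − Σln t·Σln s)/(n·Σ(ln t)² − (Σln t)²) = (6·14.9281 − 8.5252·10.1155)/6.5005 = 0.51255; ln C = (Σln s − k·Σln t)/n = 0.95766.

k = 0.513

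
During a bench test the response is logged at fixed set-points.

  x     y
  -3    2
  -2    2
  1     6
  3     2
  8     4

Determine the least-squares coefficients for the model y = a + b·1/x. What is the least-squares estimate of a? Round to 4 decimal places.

The normal system MᵀM·[a, b]ᵀ = Mᵀy is [[5, 5/8]; [5/8, 857/576]]·[a, b]ᵀ = [16, 11/2]ᵀ.
Determinant 5·(857/576) − (5/8)² = 1015/144.
a = (16·(857/576) − (5/8)·(11/2))/(1015/144) = 419/145; b = (5·(11/2) − (5/8)·16)/(1015/144) = 72/29.

a = 2.8897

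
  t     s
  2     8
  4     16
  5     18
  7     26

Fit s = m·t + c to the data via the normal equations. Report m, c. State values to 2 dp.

Forming XᵀX = [[94, 18]; [18, 4]] and Xᵀs = [352, 68]ᵀ gives XᵀX·[m, c]ᵀ = Xᵀs.
det = 94·4 − 18² = 52.
m = (352·4 − 18·68)/52 = 46/13; c = (94·68 − 18·352)/52 = 14/13.

m = 3.54, c = 1.08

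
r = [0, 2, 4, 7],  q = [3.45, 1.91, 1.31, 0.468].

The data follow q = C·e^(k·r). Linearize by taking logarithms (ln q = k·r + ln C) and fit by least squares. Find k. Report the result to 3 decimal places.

Linearized form: ln q = k·r + ln C. From the 4 transformed points,
Sums: Σr = 13.0000, Σ(r)² = 69.0000, Σln q = 1.3962, Σr·ln q = -2.9407.
Normal system: [[69.0000, 13.0000]; [13.0000, 4]]·[k, ln C]ᵀ = [-2.9407, 1.3962]ᵀ.
Solving (det = 107.0000): k = -0.27957, ln C = 1.25765.

k = -0.280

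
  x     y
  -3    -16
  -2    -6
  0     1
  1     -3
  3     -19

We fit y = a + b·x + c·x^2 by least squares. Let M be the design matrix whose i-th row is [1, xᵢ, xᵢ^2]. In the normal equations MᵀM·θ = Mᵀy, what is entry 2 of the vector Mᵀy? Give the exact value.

0

Entry 2 ↔ basis x, so (Mᵀy)_{2} = Σᵢ (x)·yᵢ = (-3)·(-16) + (-2)·(-6) + (0)·(1) + (1)·(-3) + (3)·(-19) = 0.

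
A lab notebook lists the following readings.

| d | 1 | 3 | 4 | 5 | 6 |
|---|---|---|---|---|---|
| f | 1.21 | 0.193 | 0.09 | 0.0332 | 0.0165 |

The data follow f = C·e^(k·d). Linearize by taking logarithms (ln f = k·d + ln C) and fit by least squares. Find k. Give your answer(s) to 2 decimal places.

k = -0.87

Taking logs, ln f = k·d + ln C, so regress ln f on d.
AᵀA = [[87.0000, 19.0000]; [19.0000, 5]], rhs = [-56.0288, -11.3720]ᵀ  (here Σd = 19.0000, Σ(d)² = 87.0000, Σln f = -11.3720, Σd·ln f = -56.0288).
Δ = 87.0000·5 − (19.0000)² = 74.0000; k = (-56.0288·5 − 19.0000·-11.3720)/74.0000 = -0.86589, ln C = (87.0000·-11.3720 − 19.0000·-56.0288)/74.0000 = 1.01599.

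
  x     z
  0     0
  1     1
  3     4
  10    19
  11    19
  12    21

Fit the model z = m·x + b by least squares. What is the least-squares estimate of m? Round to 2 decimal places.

m = 1.83

With design matrix A, AᵀA = [[375, 37]; [37, 6]] and Aᵀz = [664, 64]ᵀ.
Δ = 375·6 − 37² = 881.
m = (664·6 − 37·64)/881 = 1616/881; b = (375·64 − 37·664)/881 = -568/881.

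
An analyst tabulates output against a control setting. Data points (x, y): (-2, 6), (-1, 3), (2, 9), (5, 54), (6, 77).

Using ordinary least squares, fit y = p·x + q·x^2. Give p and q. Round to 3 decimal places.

p = 0.627, q = 2.033

Setting ∂/∂p … = 0 gives: 70·p + 340·q = 735;  340·p + 1954·q = 4185.
det = 70·1954 − 340² = 21180.
p = (735·1954 − 340·4185)/21180 = 443/706; q = (70·4185 − 340·735)/21180 = 1435/706.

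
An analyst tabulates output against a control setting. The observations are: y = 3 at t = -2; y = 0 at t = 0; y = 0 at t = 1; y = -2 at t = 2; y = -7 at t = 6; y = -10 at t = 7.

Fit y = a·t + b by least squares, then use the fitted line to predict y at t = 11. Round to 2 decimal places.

From the data, Σt·t = 94, Σt = 14, Σ1 = 6.
Right-hand side: Σt·y = -122, Σy = -16.
Δ = 94·6 − 14² = 368.
a = ((-122)·6 − 14·(-16))/368 = -127/92; b = (94·(-16) − 14·(-122))/368 = 51/92.
At t = 11: ŷ = (-127/92)·(11) + (51/92)·(1) = -673/46.

ŷ = -14.63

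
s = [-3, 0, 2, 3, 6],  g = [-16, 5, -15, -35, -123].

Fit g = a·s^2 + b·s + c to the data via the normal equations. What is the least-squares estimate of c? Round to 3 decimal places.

Normal-equation sums: Σs^2·s^2 = 1474, Σs^2·s = 224, Σs^2 = 58, Σs·s = 58, Σs = 8, Σ1 = 5.
And Σs^2·g = -4947, Σs·g = -825, Σg = -184.
MᵀM·[a, b, c]ᵀ = Mᵀg becomes [[1474, 224, 58]; [224, 58, 8]; [58, 8, 5]]·[a, b, c]ᵀ = [-4947, -825, -184]ᵀ.
Inverting the 3×3 Gram matrix, [a, b, c]ᵀ = [-6847/2262, -6679/2262, 1145/377]ᵀ.

c = 3.037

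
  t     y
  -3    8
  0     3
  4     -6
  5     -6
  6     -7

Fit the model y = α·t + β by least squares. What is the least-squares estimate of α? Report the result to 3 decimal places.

With design matrix M, MᵀM = [[86, 12]; [12, 5]] and Mᵀy = [-120, -8]ᵀ.
det = 86·5 − 12² = 286.
α = ((-120)·5 − 12·(-8))/286 = -252/143; β = (86·(-8) − 12·(-120))/286 = 376/143.

α = -1.762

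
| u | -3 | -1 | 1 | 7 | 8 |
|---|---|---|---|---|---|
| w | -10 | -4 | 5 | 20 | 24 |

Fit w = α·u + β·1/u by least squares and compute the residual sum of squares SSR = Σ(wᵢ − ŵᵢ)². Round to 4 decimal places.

From the data, Σu·u = 124, Σu·1/u = 5, Σ1/u·1/u = 60601/28224.
Moment sums: Σu·w = 371, Σ1/u·w = 382/21.
So MᵀM·[α, β]ᵀ = Mᵀw: [[124, 5]; [5, 60601/28224]]·[α, β]ᵀ = [371, 382/21]ᵀ.
det = 124·(60601/28224) − 5² = 1702231/7056.
α = (371·(60601/28224) − 5·(382/21))/(1702231/7056) = 19915931/6808924; β = (124·(382/21) − 5·371)/(1702231/7056) = 2826768/1702231.
Residuals: -4572423/6808924, 3987307/6808924, 2821617/6808924, -4848333/6808924, 668336/1702231; SSR = 11076683/6808924.

SSR = 1.6268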